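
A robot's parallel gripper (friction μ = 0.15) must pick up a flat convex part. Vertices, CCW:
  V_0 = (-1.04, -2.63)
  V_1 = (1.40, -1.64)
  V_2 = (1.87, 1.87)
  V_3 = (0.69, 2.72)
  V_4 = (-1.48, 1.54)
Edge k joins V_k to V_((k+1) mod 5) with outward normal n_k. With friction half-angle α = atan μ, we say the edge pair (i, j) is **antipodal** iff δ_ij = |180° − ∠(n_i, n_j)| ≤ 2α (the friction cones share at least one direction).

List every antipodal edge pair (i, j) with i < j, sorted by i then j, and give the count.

α = atan 0.15 = 8.53°;  2α = 17.06°
n_0 = (+0.3760, -0.9266)
n_1 = (+0.9912, -0.1327)
n_2 = (+0.5845, +0.8114)
n_3 = (-0.4777, +0.8785)
n_4 = (-0.9945, -0.1049)
  (0,1): δ = 119.71°  ·
  (0,2): δ = 57.85°  ·
  (0,3): δ = 6.45°  ✓
  (0,4): δ = 73.94°  ·
  (1,2): δ = 118.14°  ·
  (1,3): δ = 53.84°  ·
  (1,4): δ = 13.65°  ✓
  (2,3): δ = 115.70°  ·
  (2,4): δ = 48.21°  ·
  (3,4): δ = 112.51°  ·
antipodal pairs: 2

count = 2; pairs: (0,3), (1,4)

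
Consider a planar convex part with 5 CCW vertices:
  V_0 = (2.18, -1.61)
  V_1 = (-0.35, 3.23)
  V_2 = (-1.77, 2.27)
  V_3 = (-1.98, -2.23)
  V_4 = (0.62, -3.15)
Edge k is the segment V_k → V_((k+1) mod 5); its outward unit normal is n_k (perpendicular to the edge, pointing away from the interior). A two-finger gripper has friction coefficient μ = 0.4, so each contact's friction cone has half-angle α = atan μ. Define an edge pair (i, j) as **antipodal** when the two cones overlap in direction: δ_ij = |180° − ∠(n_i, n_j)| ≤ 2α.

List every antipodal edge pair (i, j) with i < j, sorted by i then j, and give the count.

count = 4; pairs: (0,2), (0,3), (1,4), (2,4)

α = atan 0.4 = 21.80°;  2α = 43.60°
n_0 = (+0.8862, +0.4633)
n_1 = (-0.5601, +0.8284)
n_2 = (-0.9989, +0.0466)
n_3 = (-0.3336, -0.9427)
n_4 = (+0.7025, -0.7117)
  (0,1): δ = 83.54°  ·
  (0,2): δ = 30.27°  ✓
  (0,3): δ = 42.92°  ✓
  (0,4): δ = 107.03°  ·
  (1,2): δ = 126.73°  ·
  (1,3): δ = 53.55°  ·
  (1,4): δ = 10.57°  ✓
  (2,3): δ = 106.81°  ·
  (2,4): δ = 42.70°  ✓
  (3,4): δ = 115.88°  ·
antipodal pairs: 4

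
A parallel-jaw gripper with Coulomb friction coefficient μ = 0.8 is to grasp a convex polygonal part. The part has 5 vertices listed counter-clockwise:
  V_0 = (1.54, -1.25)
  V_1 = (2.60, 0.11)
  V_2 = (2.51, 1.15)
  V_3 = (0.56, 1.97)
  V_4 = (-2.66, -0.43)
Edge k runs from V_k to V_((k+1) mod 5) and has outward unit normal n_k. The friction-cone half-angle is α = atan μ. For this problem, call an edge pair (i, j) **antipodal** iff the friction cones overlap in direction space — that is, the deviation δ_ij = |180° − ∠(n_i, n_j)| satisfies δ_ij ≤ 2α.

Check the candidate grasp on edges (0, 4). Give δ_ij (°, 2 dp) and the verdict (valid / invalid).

α = atan 0.8 = 38.66°;  2α = 77.32°
edge 0: e_0 = (+1.06, +1.36);  n_0 = (+0.7887, -0.6147)
edge 4: e_4 = (+4.20, -0.82);  n_4 = (-0.1916, -0.9815)
∠(n_0, n_4) = 63.11°
δ = |180° − 63.11°| = 116.89°
116.89° > 2α = 77.32°  →  invalid

δ = 116.89°, invalid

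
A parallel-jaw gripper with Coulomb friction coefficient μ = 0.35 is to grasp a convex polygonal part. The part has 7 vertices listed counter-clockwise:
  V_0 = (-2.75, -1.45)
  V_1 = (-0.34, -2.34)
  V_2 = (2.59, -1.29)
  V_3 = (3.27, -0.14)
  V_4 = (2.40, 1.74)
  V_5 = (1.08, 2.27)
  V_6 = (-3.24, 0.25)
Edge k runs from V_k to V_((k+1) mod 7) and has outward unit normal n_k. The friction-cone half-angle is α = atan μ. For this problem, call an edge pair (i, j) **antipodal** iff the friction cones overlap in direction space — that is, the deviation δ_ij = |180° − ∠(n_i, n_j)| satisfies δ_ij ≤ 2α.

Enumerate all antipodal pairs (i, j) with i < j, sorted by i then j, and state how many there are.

count = 4; pairs: (0,4), (1,5), (2,5), (3,6)

α = atan 0.35 = 19.29°;  2α = 38.58°
n_0 = (-0.3464, -0.9381)
n_1 = (+0.3374, -0.9414)
n_2 = (+0.8608, -0.5090)
n_3 = (+0.9075, +0.4200)
n_4 = (+0.3726, +0.9280)
n_5 = (-0.4236, +0.9059)
n_6 = (-0.9609, -0.2770)
  (0,1): δ = 140.02°  ·
  (0,2): δ = 100.33°  ·
  (0,3): δ = 44.90°  ·
  (0,4): δ = 1.61°  ✓
  (0,5): δ = 45.33°  ·
  (0,6): δ = 126.35°  ·
  (1,2): δ = 140.31°  ·
  (1,3): δ = 84.88°  ·
  (1,4): δ = 41.59°  ·
  (1,5): δ = 5.34°  ✓
  (1,6): δ = 86.36°  ·
  (2,3): δ = 124.57°  ·
  (2,4): δ = 81.28°  ·
  (2,5): δ = 34.34°  ✓
  (2,6): δ = 46.67°  ·
  (3,4): δ = 136.71°  ·
  (3,5): δ = 89.77°  ·
  (3,6): δ = 8.75°  ✓
  (4,5): δ = 133.06°  ·
  (4,6): δ = 52.04°  ·
  (5,6): δ = 98.98°  ·
antipodal pairs: 4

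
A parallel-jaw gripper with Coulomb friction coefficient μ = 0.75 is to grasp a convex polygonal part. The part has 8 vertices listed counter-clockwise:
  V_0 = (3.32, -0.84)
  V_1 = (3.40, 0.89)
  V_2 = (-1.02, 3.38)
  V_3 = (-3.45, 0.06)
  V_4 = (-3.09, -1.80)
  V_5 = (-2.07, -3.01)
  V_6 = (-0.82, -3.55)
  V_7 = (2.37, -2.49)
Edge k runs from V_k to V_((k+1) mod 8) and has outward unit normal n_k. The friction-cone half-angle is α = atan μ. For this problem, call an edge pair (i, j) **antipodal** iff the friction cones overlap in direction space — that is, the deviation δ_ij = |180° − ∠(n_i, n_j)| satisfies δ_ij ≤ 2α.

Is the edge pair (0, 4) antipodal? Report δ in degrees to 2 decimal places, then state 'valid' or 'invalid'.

α = atan 0.75 = 36.87°;  2α = 73.74°
edge 0: e_0 = (+0.08, +1.73);  n_0 = (+0.9989, -0.0462)
edge 4: e_4 = (+1.02, -1.21);  n_4 = (-0.7646, -0.6445)
∠(n_0, n_4) = 137.22°
δ = |180° − 137.22°| = 42.78°
42.78° ≤ 2α = 73.74°  →  valid

δ = 42.78°, valid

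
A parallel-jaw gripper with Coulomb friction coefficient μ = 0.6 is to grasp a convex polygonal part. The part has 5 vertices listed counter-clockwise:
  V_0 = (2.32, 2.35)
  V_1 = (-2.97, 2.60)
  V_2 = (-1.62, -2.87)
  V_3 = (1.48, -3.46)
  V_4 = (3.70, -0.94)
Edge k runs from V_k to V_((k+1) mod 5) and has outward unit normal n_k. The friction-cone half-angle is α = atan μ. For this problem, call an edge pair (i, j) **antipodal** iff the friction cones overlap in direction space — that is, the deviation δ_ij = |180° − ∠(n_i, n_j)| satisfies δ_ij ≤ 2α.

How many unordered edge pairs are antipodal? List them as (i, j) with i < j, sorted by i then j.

α = atan 0.6 = 30.96°;  2α = 61.93°
n_0 = (+0.0472, +0.9989)
n_1 = (-0.9709, -0.2396)
n_2 = (-0.1870, -0.9824)
n_3 = (+0.7504, -0.6610)
n_4 = (+0.9222, +0.3868)
  (0,1): δ = 73.43°  ·
  (0,2): δ = 8.07°  ✓
  (0,3): δ = 51.33°  ✓
  (0,4): δ = 115.46°  ·
  (1,2): δ = 114.64°  ·
  (1,3): δ = 55.24°  ✓
  (1,4): δ = 8.89°  ✓
  (2,3): δ = 120.60°  ·
  (2,4): δ = 56.47°  ✓
  (3,4): δ = 115.87°  ·
antipodal pairs: 5

count = 5; pairs: (0,2), (0,3), (1,3), (1,4), (2,4)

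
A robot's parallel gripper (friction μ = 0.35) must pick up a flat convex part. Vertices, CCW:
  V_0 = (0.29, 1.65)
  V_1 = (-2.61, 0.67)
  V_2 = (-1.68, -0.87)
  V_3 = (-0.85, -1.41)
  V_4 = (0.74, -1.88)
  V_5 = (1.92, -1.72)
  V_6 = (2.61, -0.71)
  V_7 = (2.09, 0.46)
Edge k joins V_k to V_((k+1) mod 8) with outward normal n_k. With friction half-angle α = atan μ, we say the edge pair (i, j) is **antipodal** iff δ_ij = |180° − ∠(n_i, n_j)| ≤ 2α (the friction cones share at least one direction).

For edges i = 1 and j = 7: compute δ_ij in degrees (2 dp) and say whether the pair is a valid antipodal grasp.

δ = 25.40°, valid

α = atan 0.35 = 19.29°;  2α = 38.58°
edge 1: e_1 = (+0.93, -1.54);  n_1 = (-0.8560, -0.5169)
edge 7: e_7 = (-1.80, +1.19);  n_7 = (+0.5515, +0.8342)
∠(n_1, n_7) = 154.60°
δ = |180° − 154.60°| = 25.40°
25.40° ≤ 2α = 38.58°  →  valid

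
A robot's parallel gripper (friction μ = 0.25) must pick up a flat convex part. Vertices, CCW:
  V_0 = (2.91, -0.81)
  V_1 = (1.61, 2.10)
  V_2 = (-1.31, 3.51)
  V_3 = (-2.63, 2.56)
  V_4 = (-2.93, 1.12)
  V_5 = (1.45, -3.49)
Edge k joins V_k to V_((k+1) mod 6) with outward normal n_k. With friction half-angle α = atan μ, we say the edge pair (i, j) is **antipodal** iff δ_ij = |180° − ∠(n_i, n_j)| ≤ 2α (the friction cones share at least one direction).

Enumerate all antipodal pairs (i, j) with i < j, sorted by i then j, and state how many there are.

α = atan 0.25 = 14.04°;  2α = 28.07°
n_0 = (+0.9130, +0.4079)
n_1 = (+0.4348, +0.9005)
n_2 = (-0.5841, +0.8117)
n_3 = (-0.9790, +0.2040)
n_4 = (-0.7250, -0.6888)
n_5 = (+0.8781, -0.4784)
  (0,1): δ = 139.85°  ·
  (0,2): δ = 78.33°  ·
  (0,3): δ = 35.84°  ·
  (0,4): δ = 19.46°  ✓
  (0,5): δ = 127.35°  ·
  (1,2): δ = 118.48°  ·
  (1,3): δ = 75.99°  ·
  (1,4): δ = 20.69°  ✓
  (1,5): δ = 87.19°  ·
  (2,3): δ = 137.51°  ·
  (2,4): δ = 82.21°  ·
  (2,5): δ = 25.68°  ✓
  (3,4): δ = 124.70°  ·
  (3,5): δ = 16.81°  ✓
  (4,5): δ = 72.11°  ·
antipodal pairs: 4

count = 4; pairs: (0,4), (1,4), (2,5), (3,5)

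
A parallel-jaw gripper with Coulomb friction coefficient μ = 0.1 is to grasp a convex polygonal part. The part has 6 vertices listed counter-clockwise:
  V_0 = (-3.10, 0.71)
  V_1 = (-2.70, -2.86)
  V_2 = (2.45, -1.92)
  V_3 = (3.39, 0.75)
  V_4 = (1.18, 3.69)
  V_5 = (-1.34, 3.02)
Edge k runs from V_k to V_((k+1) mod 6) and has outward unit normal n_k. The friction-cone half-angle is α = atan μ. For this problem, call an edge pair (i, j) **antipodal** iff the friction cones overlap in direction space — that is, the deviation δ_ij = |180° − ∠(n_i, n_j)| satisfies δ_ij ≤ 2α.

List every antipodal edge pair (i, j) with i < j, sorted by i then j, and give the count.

α = atan 0.1 = 5.71°;  2α = 11.42°
n_0 = (-0.9938, -0.1113)
n_1 = (+0.1796, -0.9837)
n_2 = (+0.9433, -0.3321)
n_3 = (+0.7993, +0.6009)
n_4 = (-0.2569, +0.9664)
n_5 = (-0.7954, +0.6060)
  (0,1): δ = 86.05°  ·
  (0,2): δ = 25.79°  ·
  (0,3): δ = 30.54°  ·
  (0,4): δ = 98.50°  ·
  (0,5): δ = 136.30°  ·
  (1,2): δ = 119.74°  ·
  (1,3): δ = 63.41°  ·
  (1,4): δ = 4.54°  ✓
  (1,5): δ = 42.35°  ·
  (2,3): δ = 123.67°  ·
  (2,4): δ = 55.72°  ·
  (2,5): δ = 17.91°  ·
  (3,4): δ = 112.04°  ·
  (3,5): δ = 74.24°  ·
  (4,5): δ = 142.19°  ·
antipodal pairs: 1

count = 1; pairs: (1,4)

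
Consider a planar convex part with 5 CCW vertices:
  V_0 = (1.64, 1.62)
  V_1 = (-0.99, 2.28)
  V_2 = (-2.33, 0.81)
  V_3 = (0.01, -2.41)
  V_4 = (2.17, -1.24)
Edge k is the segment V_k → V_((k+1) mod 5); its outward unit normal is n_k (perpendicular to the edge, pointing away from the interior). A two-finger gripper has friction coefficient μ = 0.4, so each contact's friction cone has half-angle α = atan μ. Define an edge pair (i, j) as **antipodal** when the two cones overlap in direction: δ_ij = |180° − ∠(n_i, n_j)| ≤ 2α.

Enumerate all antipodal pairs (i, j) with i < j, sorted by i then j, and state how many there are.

count = 4; pairs: (0,2), (0,3), (1,3), (2,4)

α = atan 0.4 = 21.80°;  2α = 43.60°
n_0 = (+0.2434, +0.9699)
n_1 = (-0.7390, +0.6737)
n_2 = (-0.8090, -0.5879)
n_3 = (+0.4763, -0.8793)
n_4 = (+0.9833, +0.1822)
  (0,1): δ = 118.26°  ·
  (0,2): δ = 39.91°  ✓
  (0,3): δ = 42.53°  ✓
  (0,4): δ = 114.59°  ·
  (1,2): δ = 101.64°  ·
  (1,3): δ = 19.21°  ✓
  (1,4): δ = 52.85°  ·
  (2,3): δ = 97.56°  ·
  (2,4): δ = 25.51°  ✓
  (3,4): δ = 107.94°  ·
antipodal pairs: 4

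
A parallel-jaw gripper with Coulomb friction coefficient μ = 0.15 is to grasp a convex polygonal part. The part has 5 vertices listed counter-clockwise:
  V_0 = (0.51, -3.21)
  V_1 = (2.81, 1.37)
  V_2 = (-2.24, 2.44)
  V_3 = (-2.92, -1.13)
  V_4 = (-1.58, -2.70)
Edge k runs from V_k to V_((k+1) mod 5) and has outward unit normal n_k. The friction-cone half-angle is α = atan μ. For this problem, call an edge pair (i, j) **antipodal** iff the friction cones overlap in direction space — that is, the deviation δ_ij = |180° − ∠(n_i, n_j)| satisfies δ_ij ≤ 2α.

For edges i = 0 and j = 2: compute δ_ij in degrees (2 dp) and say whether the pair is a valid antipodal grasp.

δ = 15.88°, valid

α = atan 0.15 = 8.53°;  2α = 17.06°
edge 0: e_0 = (+2.30, +4.58);  n_0 = (+0.8936, -0.4488)
edge 2: e_2 = (-0.68, -3.57);  n_2 = (-0.9823, +0.1871)
∠(n_0, n_2) = 164.12°
δ = |180° − 164.12°| = 15.88°
15.88° ≤ 2α = 17.06°  →  valid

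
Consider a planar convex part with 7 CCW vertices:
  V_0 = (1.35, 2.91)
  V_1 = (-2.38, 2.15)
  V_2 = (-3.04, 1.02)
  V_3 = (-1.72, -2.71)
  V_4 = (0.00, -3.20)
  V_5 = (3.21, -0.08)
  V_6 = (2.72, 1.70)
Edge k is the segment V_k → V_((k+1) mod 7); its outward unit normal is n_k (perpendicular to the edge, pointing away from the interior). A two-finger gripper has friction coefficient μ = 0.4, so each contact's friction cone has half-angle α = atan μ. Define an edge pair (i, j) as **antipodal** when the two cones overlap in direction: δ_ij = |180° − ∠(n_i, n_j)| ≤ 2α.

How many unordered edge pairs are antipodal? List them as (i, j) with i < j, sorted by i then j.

count = 6; pairs: (0,3), (0,4), (1,4), (2,5), (2,6), (3,6)

α = atan 0.4 = 21.80°;  2α = 43.60°
n_0 = (-0.1997, +0.9799)
n_1 = (-0.8635, +0.5043)
n_2 = (-0.9427, -0.3336)
n_3 = (-0.2740, -0.9617)
n_4 = (+0.6970, -0.7171)
n_5 = (+0.9641, +0.2654)
n_6 = (+0.6620, +0.7495)
  (0,1): δ = 131.80°  ·
  (0,2): δ = 82.03°  ·
  (0,3): δ = 27.42°  ✓
  (0,4): δ = 32.67°  ✓
  (0,5): δ = 93.87°  ·
  (0,6): δ = 127.03°  ·
  (1,2): δ = 130.22°  ·
  (1,3): δ = 75.61°  ·
  (1,4): δ = 15.53°  ✓
  (1,5): δ = 45.68°  ·
  (1,6): δ = 78.84°  ·
  (2,3): δ = 125.39°  ·
  (2,4): δ = 65.30°  ·
  (2,5): δ = 4.10°  ✓
  (2,6): δ = 29.06°  ✓
  (3,4): δ = 119.91°  ·
  (3,5): δ = 58.71°  ·
  (3,6): δ = 25.55°  ✓
  (4,5): δ = 118.79°  ·
  (4,6): δ = 85.64°  ·
  (5,6): δ = 146.84°  ·
antipodal pairs: 6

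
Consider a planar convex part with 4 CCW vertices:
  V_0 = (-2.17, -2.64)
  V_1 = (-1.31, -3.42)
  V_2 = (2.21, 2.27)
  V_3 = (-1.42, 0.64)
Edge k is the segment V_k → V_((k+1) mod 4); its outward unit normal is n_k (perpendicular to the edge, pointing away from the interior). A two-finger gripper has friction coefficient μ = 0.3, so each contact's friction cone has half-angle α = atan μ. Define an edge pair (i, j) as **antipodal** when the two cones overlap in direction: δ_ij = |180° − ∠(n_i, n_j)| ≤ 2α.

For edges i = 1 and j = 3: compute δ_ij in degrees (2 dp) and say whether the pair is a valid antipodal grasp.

α = atan 0.3 = 16.70°;  2α = 33.40°
edge 1: e_1 = (+3.52, +5.69);  n_1 = (+0.8504, -0.5261)
edge 3: e_3 = (-0.75, -3.28);  n_3 = (-0.9748, +0.2229)
∠(n_1, n_3) = 161.14°
δ = |180° − 161.14°| = 18.86°
18.86° ≤ 2α = 33.40°  →  valid

δ = 18.86°, valid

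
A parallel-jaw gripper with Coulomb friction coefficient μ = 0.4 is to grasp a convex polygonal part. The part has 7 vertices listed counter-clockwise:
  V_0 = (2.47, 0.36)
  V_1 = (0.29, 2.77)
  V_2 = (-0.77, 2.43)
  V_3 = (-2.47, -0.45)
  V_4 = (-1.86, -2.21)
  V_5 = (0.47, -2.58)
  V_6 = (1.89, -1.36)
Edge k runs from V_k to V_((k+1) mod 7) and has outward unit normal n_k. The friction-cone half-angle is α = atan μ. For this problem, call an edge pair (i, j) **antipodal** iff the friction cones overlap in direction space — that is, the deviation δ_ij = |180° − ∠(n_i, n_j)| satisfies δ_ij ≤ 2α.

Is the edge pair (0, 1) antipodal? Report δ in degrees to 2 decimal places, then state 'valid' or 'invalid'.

α = atan 0.4 = 21.80°;  2α = 43.60°
edge 0: e_0 = (-2.18, +2.41);  n_0 = (+0.7416, +0.6708)
edge 1: e_1 = (-1.06, -0.34);  n_1 = (-0.3054, +0.9522)
∠(n_0, n_1) = 65.65°
δ = |180° − 65.65°| = 114.35°
114.35° > 2α = 43.60°  →  invalid

δ = 114.35°, invalid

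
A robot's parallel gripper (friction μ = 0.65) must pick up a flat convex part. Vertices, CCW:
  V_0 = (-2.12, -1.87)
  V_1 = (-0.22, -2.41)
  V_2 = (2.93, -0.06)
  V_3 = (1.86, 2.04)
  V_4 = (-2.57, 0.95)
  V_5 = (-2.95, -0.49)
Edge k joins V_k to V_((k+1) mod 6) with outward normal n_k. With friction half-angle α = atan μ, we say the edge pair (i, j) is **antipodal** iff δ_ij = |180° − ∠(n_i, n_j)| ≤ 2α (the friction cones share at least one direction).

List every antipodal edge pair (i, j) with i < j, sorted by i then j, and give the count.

α = atan 0.65 = 33.02°;  2α = 66.05°
n_0 = (-0.2734, -0.9619)
n_1 = (+0.5980, -0.8015)
n_2 = (+0.8910, +0.4540)
n_3 = (-0.2389, +0.9710)
n_4 = (-0.9669, +0.2552)
n_5 = (-0.8569, -0.5154)
  (0,1): δ = 127.41°  ·
  (0,2): δ = 47.13°  ✓
  (0,3): δ = 29.69°  ✓
  (0,4): δ = 91.08°  ·
  (0,5): δ = 136.89°  ·
  (1,2): δ = 99.72°  ·
  (1,3): δ = 22.90°  ✓
  (1,4): δ = 38.49°  ✓
  (1,5): δ = 84.30°  ·
  (2,3): δ = 103.18°  ·
  (2,4): δ = 41.78°  ✓
  (2,5): δ = 4.02°  ✓
  (3,4): δ = 118.61°  ·
  (3,5): δ = 72.80°  ·
  (4,5): δ = 134.19°  ·
antipodal pairs: 6

count = 6; pairs: (0,2), (0,3), (1,3), (1,4), (2,4), (2,5)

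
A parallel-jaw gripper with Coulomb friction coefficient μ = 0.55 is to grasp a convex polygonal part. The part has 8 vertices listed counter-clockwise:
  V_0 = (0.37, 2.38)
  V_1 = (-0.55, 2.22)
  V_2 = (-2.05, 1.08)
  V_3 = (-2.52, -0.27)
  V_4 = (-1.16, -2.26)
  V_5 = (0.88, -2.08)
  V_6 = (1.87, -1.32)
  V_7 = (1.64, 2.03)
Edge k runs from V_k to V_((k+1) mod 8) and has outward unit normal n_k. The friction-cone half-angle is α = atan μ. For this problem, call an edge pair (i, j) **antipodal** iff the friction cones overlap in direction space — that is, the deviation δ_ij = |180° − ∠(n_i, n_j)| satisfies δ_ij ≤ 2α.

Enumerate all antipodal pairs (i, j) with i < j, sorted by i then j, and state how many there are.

count = 11; pairs: (0,4), (0,5), (1,4), (1,5), (1,6), (2,5), (2,6), (3,6), (3,7), (4,7), (5,7)

α = atan 0.55 = 28.81°;  2α = 57.62°
n_0 = (-0.1713, +0.9852)
n_1 = (-0.6051, +0.7962)
n_2 = (-0.9444, +0.3288)
n_3 = (-0.8256, -0.5642)
n_4 = (+0.0879, -0.9961)
n_5 = (+0.6089, -0.7932)
n_6 = (+0.9977, +0.0685)
n_7 = (+0.2657, +0.9641)
  (0,1): δ = 152.63°  ·
  (0,2): δ = 119.06°  ·
  (0,3): δ = 65.52°  ·
  (0,4): δ = 4.82°  ✓
  (0,5): δ = 27.65°  ✓
  (0,6): δ = 84.06°  ·
  (0,7): δ = 154.73°  ·
  (1,2): δ = 146.43°  ·
  (1,3): δ = 92.89°  ·
  (1,4): δ = 32.19°  ✓
  (1,5): δ = 0.28°  ✓
  (1,6): δ = 56.69°  ✓
  (1,7): δ = 127.36°  ·
  (2,3): δ = 126.46°  ·
  (2,4): δ = 65.76°  ·
  (2,5): δ = 33.29°  ✓
  (2,6): δ = 23.12°  ✓
  (2,7): δ = 93.79°  ·
  (3,4): δ = 119.31°  ·
  (3,5): δ = 86.84°  ·
  (3,6): δ = 30.42°  ✓
  (3,7): δ = 40.24°  ✓
  (4,5): δ = 147.53°  ·
  (4,6): δ = 91.11°  ·
  (4,7): δ = 20.45°  ✓
  (5,6): δ = 123.59°  ·
  (5,7): δ = 52.92°  ✓
  (6,7): δ = 109.34°  ·
antipodal pairs: 11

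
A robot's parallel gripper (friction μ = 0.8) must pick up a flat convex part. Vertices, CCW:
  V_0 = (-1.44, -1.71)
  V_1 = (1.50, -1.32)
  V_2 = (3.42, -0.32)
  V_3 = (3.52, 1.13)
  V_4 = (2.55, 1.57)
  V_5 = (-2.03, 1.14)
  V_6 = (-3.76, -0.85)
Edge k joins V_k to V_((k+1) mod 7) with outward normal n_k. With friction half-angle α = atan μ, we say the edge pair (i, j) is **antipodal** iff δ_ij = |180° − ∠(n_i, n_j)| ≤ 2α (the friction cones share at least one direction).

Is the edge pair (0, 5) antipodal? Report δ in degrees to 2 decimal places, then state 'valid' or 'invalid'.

α = atan 0.8 = 38.66°;  2α = 77.32°
edge 0: e_0 = (+2.94, +0.39);  n_0 = (+0.1315, -0.9913)
edge 5: e_5 = (-1.73, -1.99);  n_5 = (-0.7547, +0.6561)
∠(n_0, n_5) = 138.56°
δ = |180° − 138.56°| = 41.44°
41.44° ≤ 2α = 77.32°  →  valid

δ = 41.44°, valid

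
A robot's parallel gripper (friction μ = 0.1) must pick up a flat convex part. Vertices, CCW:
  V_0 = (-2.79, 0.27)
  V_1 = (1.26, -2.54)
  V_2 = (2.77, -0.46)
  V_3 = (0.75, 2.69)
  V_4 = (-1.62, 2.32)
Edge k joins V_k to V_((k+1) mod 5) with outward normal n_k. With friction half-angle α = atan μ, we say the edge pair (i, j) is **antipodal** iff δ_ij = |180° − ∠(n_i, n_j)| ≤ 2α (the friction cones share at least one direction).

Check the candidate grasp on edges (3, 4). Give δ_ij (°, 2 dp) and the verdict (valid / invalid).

δ = 128.59°, invalid

α = atan 0.1 = 5.71°;  2α = 11.42°
edge 3: e_3 = (-2.37, -0.37);  n_3 = (-0.1542, +0.9880)
edge 4: e_4 = (-1.17, -2.05);  n_4 = (-0.8685, +0.4957)
∠(n_3, n_4) = 51.41°
δ = |180° − 51.41°| = 128.59°
128.59° > 2α = 11.42°  →  invalid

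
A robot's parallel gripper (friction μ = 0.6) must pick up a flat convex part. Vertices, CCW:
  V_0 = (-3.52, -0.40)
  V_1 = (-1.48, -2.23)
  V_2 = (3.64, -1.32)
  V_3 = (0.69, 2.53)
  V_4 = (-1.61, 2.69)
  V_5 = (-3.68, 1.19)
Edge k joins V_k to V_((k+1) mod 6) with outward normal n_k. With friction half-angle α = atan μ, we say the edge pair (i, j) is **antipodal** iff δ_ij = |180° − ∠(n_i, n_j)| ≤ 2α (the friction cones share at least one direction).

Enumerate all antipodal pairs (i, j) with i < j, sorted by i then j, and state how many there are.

count = 5; pairs: (0,2), (0,3), (1,3), (1,4), (2,5)

α = atan 0.6 = 30.96°;  2α = 61.93°
n_0 = (-0.6678, -0.7444)
n_1 = (+0.1750, -0.9846)
n_2 = (+0.7938, +0.6082)
n_3 = (+0.0694, +0.9976)
n_4 = (-0.5868, +0.8097)
n_5 = (-0.9950, -0.1001)
  (0,1): δ = 128.03°  ·
  (0,2): δ = 10.65°  ✓
  (0,3): δ = 37.91°  ✓
  (0,4): δ = 77.82°  ·
  (0,5): δ = 137.64°  ·
  (1,2): δ = 62.62°  ·
  (1,3): δ = 14.06°  ✓
  (1,4): δ = 25.85°  ✓
  (1,5): δ = 85.67°  ·
  (2,3): δ = 131.44°  ·
  (2,4): δ = 91.53°  ·
  (2,5): δ = 31.71°  ✓
  (3,4): δ = 140.09°  ·
  (3,5): δ = 80.27°  ·
  (4,5): δ = 120.18°  ·
antipodal pairs: 5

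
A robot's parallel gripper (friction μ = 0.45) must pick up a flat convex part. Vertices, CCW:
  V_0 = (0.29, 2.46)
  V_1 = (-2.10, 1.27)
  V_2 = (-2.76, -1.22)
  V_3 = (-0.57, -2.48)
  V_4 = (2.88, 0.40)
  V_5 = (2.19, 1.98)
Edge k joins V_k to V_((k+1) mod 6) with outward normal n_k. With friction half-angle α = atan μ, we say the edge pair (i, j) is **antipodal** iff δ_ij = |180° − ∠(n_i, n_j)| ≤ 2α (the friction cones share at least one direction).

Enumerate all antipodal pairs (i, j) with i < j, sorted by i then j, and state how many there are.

count = 5; pairs: (0,3), (1,3), (1,4), (2,4), (2,5)

α = atan 0.45 = 24.23°;  2α = 48.46°
n_0 = (-0.4457, +0.8952)
n_1 = (-0.9666, +0.2562)
n_2 = (-0.4987, -0.8668)
n_3 = (+0.6408, -0.7677)
n_4 = (+0.9164, +0.4002)
n_5 = (+0.2449, +0.9695)
  (0,1): δ = 131.31°  ·
  (0,2): δ = 56.38°  ·
  (0,3): δ = 13.39°  ✓
  (0,4): δ = 87.12°  ·
  (0,5): δ = 139.35°  ·
  (1,2): δ = 105.07°  ·
  (1,3): δ = 35.30°  ✓
  (1,4): δ = 38.44°  ✓
  (1,5): δ = 90.67°  ·
  (2,3): δ = 110.23°  ·
  (2,4): δ = 36.50°  ✓
  (2,5): δ = 15.74°  ✓
  (3,4): δ = 106.26°  ·
  (3,5): δ = 54.03°  ·
  (4,5): δ = 127.77°  ·
antipodal pairs: 5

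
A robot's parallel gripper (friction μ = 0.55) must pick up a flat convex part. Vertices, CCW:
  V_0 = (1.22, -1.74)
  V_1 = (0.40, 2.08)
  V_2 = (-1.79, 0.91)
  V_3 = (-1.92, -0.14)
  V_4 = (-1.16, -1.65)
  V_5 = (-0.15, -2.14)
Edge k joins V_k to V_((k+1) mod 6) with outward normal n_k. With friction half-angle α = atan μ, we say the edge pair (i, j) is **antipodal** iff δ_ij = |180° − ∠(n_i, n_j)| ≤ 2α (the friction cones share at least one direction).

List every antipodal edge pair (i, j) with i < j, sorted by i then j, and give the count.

α = atan 0.55 = 28.81°;  2α = 57.62°
n_0 = (+0.9777, +0.2099)
n_1 = (-0.4712, +0.8820)
n_2 = (-0.9924, +0.1229)
n_3 = (-0.8932, -0.4496)
n_4 = (-0.4365, -0.8997)
n_5 = (+0.2803, -0.9599)
  (0,1): δ = 74.00°  ·
  (0,2): δ = 19.17°  ✓
  (0,3): δ = 14.60°  ✓
  (0,4): δ = 52.00°  ✓
  (0,5): δ = 94.16°  ·
  (1,2): δ = 125.17°  ·
  (1,3): δ = 91.40°  ·
  (1,4): δ = 53.99°  ✓
  (1,5): δ = 11.84°  ✓
  (2,3): δ = 146.23°  ·
  (2,4): δ = 108.82°  ·
  (2,5): δ = 66.67°  ·
  (3,4): δ = 142.60°  ·
  (3,5): δ = 100.44°  ·
  (4,5): δ = 137.84°  ·
antipodal pairs: 5

count = 5; pairs: (0,2), (0,3), (0,4), (1,4), (1,5)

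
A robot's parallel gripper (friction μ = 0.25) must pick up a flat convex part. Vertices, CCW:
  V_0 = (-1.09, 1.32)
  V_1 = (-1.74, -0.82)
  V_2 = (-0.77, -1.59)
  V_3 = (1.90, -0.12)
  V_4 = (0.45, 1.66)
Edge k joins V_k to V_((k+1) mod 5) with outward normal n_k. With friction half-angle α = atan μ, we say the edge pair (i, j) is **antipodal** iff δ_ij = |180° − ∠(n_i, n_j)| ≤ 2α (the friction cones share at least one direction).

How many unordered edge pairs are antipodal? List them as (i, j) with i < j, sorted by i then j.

count = 2; pairs: (1,3), (2,4)

α = atan 0.25 = 14.04°;  2α = 28.07°
n_0 = (-0.9568, +0.2906)
n_1 = (-0.6217, -0.7832)
n_2 = (+0.4823, -0.8760)
n_3 = (+0.7753, +0.6316)
n_4 = (-0.2156, +0.9765)
  (0,1): δ = 111.55°  ·
  (0,2): δ = 44.27°  ·
  (0,3): δ = 56.06°  ·
  (0,4): δ = 119.35°  ·
  (1,2): δ = 112.72°  ·
  (1,3): δ = 12.39°  ✓
  (1,4): δ = 50.89°  ·
  (2,3): δ = 79.67°  ·
  (2,4): δ = 16.39°  ✓
  (3,4): δ = 116.72°  ·
antipodal pairs: 2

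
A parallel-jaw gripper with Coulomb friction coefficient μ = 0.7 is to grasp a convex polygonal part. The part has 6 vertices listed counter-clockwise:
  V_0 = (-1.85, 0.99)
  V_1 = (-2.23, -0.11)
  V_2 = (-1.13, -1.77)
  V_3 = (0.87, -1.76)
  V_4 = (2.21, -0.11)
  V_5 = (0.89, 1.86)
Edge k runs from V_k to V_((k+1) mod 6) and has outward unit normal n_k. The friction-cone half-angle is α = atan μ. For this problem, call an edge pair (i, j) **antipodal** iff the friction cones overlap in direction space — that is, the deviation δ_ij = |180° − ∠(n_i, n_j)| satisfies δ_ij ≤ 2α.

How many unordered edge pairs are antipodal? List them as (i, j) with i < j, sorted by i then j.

count = 6; pairs: (0,3), (0,4), (1,4), (2,4), (2,5), (3,5)

α = atan 0.7 = 34.99°;  2α = 69.98°
n_0 = (-0.9452, +0.3265)
n_1 = (-0.8336, -0.5524)
n_2 = (+0.0050, -1.0000)
n_3 = (+0.7763, -0.6304)
n_4 = (+0.8308, +0.5566)
n_5 = (-0.3026, +0.9531)
  (0,1): δ = 127.41°  ·
  (0,2): δ = 70.66°  ·
  (0,3): δ = 20.02°  ✓
  (0,4): δ = 52.88°  ✓
  (0,5): δ = 126.67°  ·
  (1,2): δ = 123.24°  ·
  (1,3): δ = 72.61°  ·
  (1,4): δ = 0.29°  ✓
  (1,5): δ = 74.09°  ·
  (2,3): δ = 129.37°  ·
  (2,4): δ = 56.46°  ✓
  (2,5): δ = 17.33°  ✓
  (3,4): δ = 107.10°  ·
  (3,5): δ = 33.30°  ✓
  (4,5): δ = 106.21°  ·
antipodal pairs: 6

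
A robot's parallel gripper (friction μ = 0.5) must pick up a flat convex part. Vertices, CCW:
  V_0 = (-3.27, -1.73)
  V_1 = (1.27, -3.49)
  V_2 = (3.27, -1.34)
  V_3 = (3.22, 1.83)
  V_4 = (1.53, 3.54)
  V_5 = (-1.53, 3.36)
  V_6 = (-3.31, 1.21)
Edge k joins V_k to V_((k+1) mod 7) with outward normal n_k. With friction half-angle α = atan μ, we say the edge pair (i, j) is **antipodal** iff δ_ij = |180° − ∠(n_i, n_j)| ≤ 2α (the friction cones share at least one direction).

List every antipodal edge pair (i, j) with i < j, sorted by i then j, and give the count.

count = 8; pairs: (0,3), (0,4), (1,4), (1,5), (1,6), (2,5), (2,6), (3,6)

α = atan 0.5 = 26.57°;  2α = 53.13°
n_0 = (-0.3615, -0.9324)
n_1 = (+0.7322, -0.6811)
n_2 = (+0.9999, +0.0158)
n_3 = (+0.7113, +0.7029)
n_4 = (-0.0587, +0.9983)
n_5 = (-0.7703, +0.6377)
n_6 = (-0.9999, -0.0136)
  (0,1): δ = 111.74°  ·
  (0,2): δ = 67.91°  ·
  (0,3): δ = 24.15°  ✓
  (0,4): δ = 24.56°  ✓
  (0,5): δ = 71.57°  ·
  (0,6): δ = 111.97°  ·
  (1,2): δ = 136.17°  ·
  (1,3): δ = 92.41°  ·
  (1,4): δ = 43.70°  ✓
  (1,5): δ = 3.31°  ✓
  (1,6): δ = 43.71°  ✓
  (2,3): δ = 136.24°  ·
  (2,4): δ = 87.54°  ·
  (2,5): δ = 40.53°  ✓
  (2,6): δ = 0.12°  ✓
  (3,4): δ = 131.30°  ·
  (3,5): δ = 84.28°  ·
  (3,6): δ = 43.88°  ✓
  (4,5): δ = 132.99°  ·
  (4,6): δ = 92.59°  ·
  (5,6): δ = 139.60°  ·
antipodal pairs: 8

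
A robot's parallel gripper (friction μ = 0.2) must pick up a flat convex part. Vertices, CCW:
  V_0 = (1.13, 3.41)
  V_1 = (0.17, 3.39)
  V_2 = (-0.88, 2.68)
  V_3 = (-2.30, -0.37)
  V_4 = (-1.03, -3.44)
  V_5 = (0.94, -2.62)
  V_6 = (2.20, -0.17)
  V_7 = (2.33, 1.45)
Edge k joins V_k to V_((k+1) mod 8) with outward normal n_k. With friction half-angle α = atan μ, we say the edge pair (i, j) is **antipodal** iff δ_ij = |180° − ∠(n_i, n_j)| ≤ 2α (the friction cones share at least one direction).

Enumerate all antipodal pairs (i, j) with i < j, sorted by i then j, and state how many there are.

α = atan 0.2 = 11.31°;  2α = 22.62°
n_0 = (-0.0208, +0.9998)
n_1 = (-0.5602, +0.8284)
n_2 = (-0.9066, +0.4221)
n_3 = (-0.9241, -0.3823)
n_4 = (+0.3843, -0.9232)
n_5 = (+0.8893, -0.4573)
n_6 = (+0.9968, -0.0800)
n_7 = (+0.8529, +0.5222)
  (0,1): δ = 147.13°  ·
  (0,2): δ = 116.16°  ·
  (0,3): δ = 68.72°  ·
  (0,4): δ = 21.41°  ✓
  (0,5): δ = 61.59°  ·
  (0,6): δ = 84.22°  ·
  (0,7): δ = 120.28°  ·
  (1,2): δ = 149.03°  ·
  (1,3): δ = 101.59°  ·
  (1,4): δ = 11.47°  ✓
  (1,5): δ = 28.72°  ·
  (1,6): δ = 51.35°  ·
  (1,7): δ = 87.41°  ·
  (2,3): δ = 132.56°  ·
  (2,4): δ = 42.44°  ·
  (2,5): δ = 2.25°  ✓
  (2,6): δ = 20.38°  ✓
  (2,7): δ = 56.44°  ·
  (3,4): δ = 89.87°  ·
  (3,5): δ = 49.69°  ·
  (3,6): δ = 27.06°  ·
  (3,7): δ = 9.00°  ✓
  (4,5): δ = 139.82°  ·
  (4,6): δ = 117.19°  ·
  (4,7): δ = 81.12°  ·
  (5,6): δ = 157.37°  ·
  (5,7): δ = 121.31°  ·
  (6,7): δ = 143.94°  ·
antipodal pairs: 5

count = 5; pairs: (0,4), (1,4), (2,5), (2,6), (3,7)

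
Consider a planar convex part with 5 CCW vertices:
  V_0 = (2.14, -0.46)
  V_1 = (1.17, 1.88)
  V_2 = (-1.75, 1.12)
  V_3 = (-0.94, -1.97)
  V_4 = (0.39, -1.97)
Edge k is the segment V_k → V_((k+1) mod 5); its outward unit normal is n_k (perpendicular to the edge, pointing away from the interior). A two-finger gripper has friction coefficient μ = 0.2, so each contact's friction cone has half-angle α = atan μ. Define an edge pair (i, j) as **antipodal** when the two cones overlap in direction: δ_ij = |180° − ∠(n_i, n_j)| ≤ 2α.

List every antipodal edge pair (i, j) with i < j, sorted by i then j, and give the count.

α = atan 0.2 = 11.31°;  2α = 22.62°
n_0 = (+0.9238, +0.3829)
n_1 = (-0.2519, +0.9678)
n_2 = (-0.9673, -0.2536)
n_3 = (+0.0000, -1.0000)
n_4 = (+0.6533, -0.7571)
  (0,1): δ = 97.93°  ·
  (0,2): δ = 7.83°  ✓
  (0,3): δ = 67.48°  ·
  (0,4): δ = 108.27°  ·
  (1,2): δ = 89.90°  ·
  (1,3): δ = 14.59°  ✓
  (1,4): δ = 26.20°  ·
  (2,3): δ = 104.69°  ·
  (2,4): δ = 63.90°  ·
  (3,4): δ = 139.21°  ·
antipodal pairs: 2

count = 2; pairs: (0,2), (1,3)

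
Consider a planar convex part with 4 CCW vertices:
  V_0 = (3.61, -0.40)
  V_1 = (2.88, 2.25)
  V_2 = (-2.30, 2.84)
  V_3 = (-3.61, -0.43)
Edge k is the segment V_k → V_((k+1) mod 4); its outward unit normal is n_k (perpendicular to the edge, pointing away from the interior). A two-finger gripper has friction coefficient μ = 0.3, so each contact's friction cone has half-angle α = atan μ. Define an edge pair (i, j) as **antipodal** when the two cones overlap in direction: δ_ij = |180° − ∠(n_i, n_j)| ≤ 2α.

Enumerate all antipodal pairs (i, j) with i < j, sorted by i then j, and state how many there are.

α = atan 0.3 = 16.70°;  2α = 33.40°
n_0 = (+0.9641, +0.2656)
n_1 = (+0.1132, +0.9936)
n_2 = (-0.9283, +0.3719)
n_3 = (+0.0042, -1.0000)
  (0,1): δ = 111.90°  ·
  (0,2): δ = 37.23°  ·
  (0,3): δ = 74.84°  ·
  (1,2): δ = 105.33°  ·
  (1,3): δ = 6.74°  ✓
  (2,3): δ = 67.93°  ·
antipodal pairs: 1

count = 1; pairs: (1,3)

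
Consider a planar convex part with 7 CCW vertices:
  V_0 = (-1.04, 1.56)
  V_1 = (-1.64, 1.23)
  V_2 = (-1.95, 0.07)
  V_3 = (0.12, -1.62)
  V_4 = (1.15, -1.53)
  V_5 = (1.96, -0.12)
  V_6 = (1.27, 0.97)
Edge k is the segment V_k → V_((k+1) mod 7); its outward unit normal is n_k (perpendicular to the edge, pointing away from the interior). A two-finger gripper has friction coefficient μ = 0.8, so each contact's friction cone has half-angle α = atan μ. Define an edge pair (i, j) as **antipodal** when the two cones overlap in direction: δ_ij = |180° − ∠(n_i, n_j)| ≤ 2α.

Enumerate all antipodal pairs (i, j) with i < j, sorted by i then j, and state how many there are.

α = atan 0.8 = 38.66°;  2α = 77.32°
n_0 = (-0.4819, +0.8762)
n_1 = (-0.9661, +0.2582)
n_2 = (-0.6324, -0.7746)
n_3 = (+0.0870, -0.9962)
n_4 = (+0.8671, -0.4981)
n_5 = (+0.8449, +0.5349)
n_6 = (+0.2475, +0.9689)
  (0,1): δ = 133.77°  ·
  (0,2): δ = 68.04°  ✓
  (0,3): δ = 23.82°  ✓
  (0,4): δ = 31.31°  ✓
  (0,5): δ = 93.52°  ·
  (0,6): δ = 136.86°  ·
  (1,2): δ = 114.27°  ·
  (1,3): δ = 70.04°  ✓
  (1,4): δ = 14.91°  ✓
  (1,5): δ = 47.30°  ✓
  (1,6): δ = 90.63°  ·
  (2,3): δ = 135.78°  ·
  (2,4): δ = 80.65°  ·
  (2,5): δ = 18.44°  ✓
  (2,6): δ = 24.90°  ✓
  (3,4): δ = 124.87°  ·
  (3,5): δ = 62.66°  ✓
  (3,6): δ = 19.32°  ✓
  (4,5): δ = 117.79°  ·
  (4,6): δ = 74.45°  ✓
  (5,6): δ = 136.66°  ·
antipodal pairs: 11

count = 11; pairs: (0,2), (0,3), (0,4), (1,3), (1,4), (1,5), (2,5), (2,6), (3,5), (3,6), (4,6)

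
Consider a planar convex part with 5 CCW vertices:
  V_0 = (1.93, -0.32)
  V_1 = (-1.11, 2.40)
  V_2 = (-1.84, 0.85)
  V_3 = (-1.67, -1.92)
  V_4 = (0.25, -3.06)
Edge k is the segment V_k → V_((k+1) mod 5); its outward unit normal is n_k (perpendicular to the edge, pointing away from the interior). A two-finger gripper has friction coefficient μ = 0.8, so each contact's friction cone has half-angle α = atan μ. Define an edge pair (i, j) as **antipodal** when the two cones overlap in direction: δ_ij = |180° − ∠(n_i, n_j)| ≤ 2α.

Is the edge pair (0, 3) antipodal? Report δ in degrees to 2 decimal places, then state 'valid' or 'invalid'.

δ = 11.12°, valid

α = atan 0.8 = 38.66°;  2α = 77.32°
edge 0: e_0 = (-3.04, +2.72);  n_0 = (+0.6668, +0.7452)
edge 3: e_3 = (+1.92, -1.14);  n_3 = (-0.5105, -0.8599)
∠(n_0, n_3) = 168.88°
δ = |180° − 168.88°| = 11.12°
11.12° ≤ 2α = 77.32°  →  valid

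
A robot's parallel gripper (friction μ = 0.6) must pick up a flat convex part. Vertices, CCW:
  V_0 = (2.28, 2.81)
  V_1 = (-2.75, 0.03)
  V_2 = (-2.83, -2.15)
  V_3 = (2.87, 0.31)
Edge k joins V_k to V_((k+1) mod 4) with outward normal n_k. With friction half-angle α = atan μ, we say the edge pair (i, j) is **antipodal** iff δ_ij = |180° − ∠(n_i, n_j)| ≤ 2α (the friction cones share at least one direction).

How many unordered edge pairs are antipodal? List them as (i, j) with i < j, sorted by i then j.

count = 2; pairs: (0,2), (1,3)

α = atan 0.6 = 30.96°;  2α = 61.93°
n_0 = (-0.4837, +0.8752)
n_1 = (-0.9993, +0.0367)
n_2 = (+0.3963, -0.9181)
n_3 = (+0.9733, +0.2297)
  (0,1): δ = 121.03°  ·
  (0,2): δ = 5.58°  ✓
  (0,3): δ = 74.35°  ·
  (1,2): δ = 64.55°  ·
  (1,3): δ = 15.38°  ✓
  (2,3): δ = 100.07°  ·
antipodal pairs: 2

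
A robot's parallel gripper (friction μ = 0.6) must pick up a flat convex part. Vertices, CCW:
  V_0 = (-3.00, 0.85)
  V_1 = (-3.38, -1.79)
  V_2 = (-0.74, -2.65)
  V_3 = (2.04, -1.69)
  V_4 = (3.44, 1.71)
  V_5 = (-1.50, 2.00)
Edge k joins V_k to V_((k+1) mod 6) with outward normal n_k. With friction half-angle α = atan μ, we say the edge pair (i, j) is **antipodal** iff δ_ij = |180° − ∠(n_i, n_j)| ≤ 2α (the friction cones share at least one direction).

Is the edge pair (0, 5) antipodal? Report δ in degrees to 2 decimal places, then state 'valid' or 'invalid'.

α = atan 0.6 = 30.96°;  2α = 61.93°
edge 0: e_0 = (-0.38, -2.64);  n_0 = (-0.9898, +0.1425)
edge 5: e_5 = (-1.50, -1.15);  n_5 = (-0.6084, +0.7936)
∠(n_0, n_5) = 44.33°
δ = |180° − 44.33°| = 135.67°
135.67° > 2α = 61.93°  →  invalid

δ = 135.67°, invalid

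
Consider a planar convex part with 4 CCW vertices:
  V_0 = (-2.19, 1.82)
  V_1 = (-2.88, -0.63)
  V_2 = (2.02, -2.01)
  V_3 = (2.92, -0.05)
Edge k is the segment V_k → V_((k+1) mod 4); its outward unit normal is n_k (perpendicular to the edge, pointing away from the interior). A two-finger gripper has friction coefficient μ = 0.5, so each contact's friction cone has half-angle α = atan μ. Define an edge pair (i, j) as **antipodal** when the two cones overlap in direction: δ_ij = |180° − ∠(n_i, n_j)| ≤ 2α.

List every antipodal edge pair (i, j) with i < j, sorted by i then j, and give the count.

count = 2; pairs: (0,2), (1,3)

α = atan 0.5 = 26.57°;  2α = 53.13°
n_0 = (-0.9626, +0.2711)
n_1 = (-0.2711, -0.9626)
n_2 = (+0.9088, -0.4173)
n_3 = (+0.3437, +0.9391)
  (0,1): δ = 90.00°  ·
  (0,2): δ = 8.93°  ✓
  (0,3): δ = 85.63°  ·
  (1,2): δ = 98.93°  ·
  (1,3): δ = 4.37°  ✓
  (2,3): δ = 85.44°  ·
antipodal pairs: 2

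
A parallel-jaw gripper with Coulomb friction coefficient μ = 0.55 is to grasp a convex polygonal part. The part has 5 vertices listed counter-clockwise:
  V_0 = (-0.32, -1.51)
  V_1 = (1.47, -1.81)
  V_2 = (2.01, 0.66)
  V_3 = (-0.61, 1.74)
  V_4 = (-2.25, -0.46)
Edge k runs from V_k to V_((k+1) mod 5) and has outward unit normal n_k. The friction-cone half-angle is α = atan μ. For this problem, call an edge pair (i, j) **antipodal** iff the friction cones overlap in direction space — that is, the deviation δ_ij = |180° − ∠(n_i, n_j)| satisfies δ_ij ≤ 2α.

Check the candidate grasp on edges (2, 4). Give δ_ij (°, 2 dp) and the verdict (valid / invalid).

α = atan 0.55 = 28.81°;  2α = 57.62°
edge 2: e_2 = (-2.62, +1.08);  n_2 = (+0.3811, +0.9245)
edge 4: e_4 = (+1.93, -1.05);  n_4 = (-0.4779, -0.8784)
∠(n_2, n_4) = 173.85°
δ = |180° − 173.85°| = 6.15°
6.15° ≤ 2α = 57.62°  →  valid

δ = 6.15°, valid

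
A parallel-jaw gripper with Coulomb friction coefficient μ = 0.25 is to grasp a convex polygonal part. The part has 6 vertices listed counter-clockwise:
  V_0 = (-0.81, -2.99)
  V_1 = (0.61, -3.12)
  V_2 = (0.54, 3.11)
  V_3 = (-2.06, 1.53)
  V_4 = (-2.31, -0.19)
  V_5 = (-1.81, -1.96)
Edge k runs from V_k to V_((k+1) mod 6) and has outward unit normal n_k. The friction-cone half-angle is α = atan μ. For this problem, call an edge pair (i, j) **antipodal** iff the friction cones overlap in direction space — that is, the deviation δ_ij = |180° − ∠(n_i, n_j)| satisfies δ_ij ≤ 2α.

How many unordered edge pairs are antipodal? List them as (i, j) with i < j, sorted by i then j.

α = atan 0.25 = 14.04°;  2α = 28.07°
n_0 = (-0.0912, -0.9958)
n_1 = (+0.9999, +0.0112)
n_2 = (-0.5193, +0.8546)
n_3 = (-0.9896, +0.1438)
n_4 = (-0.9623, -0.2718)
n_5 = (-0.7175, -0.6966)
  (0,1): δ = 84.13°  ·
  (0,2): δ = 36.52°  ·
  (0,3): δ = 86.96°  ·
  (0,4): δ = 111.01°  ·
  (0,5): δ = 139.38°  ·
  (1,2): δ = 59.36°  ·
  (1,3): δ = 8.91°  ✓
  (1,4): δ = 15.13°  ✓
  (1,5): δ = 43.51°  ·
  (2,3): δ = 129.56°  ·
  (2,4): δ = 105.51°  ·
  (2,5): δ = 77.13°  ·
  (3,4): δ = 155.96°  ·
  (3,5): δ = 127.58°  ·
  (4,5): δ = 151.62°  ·
antipodal pairs: 2

count = 2; pairs: (1,3), (1,4)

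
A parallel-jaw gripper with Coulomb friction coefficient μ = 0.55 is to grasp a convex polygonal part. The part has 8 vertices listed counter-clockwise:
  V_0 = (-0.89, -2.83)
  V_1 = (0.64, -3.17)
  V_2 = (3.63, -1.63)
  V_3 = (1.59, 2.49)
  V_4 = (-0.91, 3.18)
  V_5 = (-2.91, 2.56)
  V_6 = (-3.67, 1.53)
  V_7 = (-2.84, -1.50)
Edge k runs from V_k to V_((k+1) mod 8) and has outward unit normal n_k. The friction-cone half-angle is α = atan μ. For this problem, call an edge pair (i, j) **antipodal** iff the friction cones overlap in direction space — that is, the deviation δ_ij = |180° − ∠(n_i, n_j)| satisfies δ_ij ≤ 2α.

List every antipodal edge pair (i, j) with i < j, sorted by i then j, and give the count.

count = 10; pairs: (0,2), (0,3), (0,4), (1,3), (1,4), (1,5), (2,6), (2,7), (3,7), (4,7)

α = atan 0.55 = 28.81°;  2α = 57.62°
n_0 = (-0.2169, -0.9762)
n_1 = (+0.4579, -0.8890)
n_2 = (+0.8962, +0.4437)
n_3 = (+0.2661, +0.9640)
n_4 = (-0.2961, +0.9552)
n_5 = (-0.8047, +0.5937)
n_6 = (-0.9645, -0.2642)
n_7 = (-0.5635, -0.8261)
  (0,1): δ = 140.22°  ·
  (0,2): δ = 51.13°  ✓
  (0,3): δ = 2.90°  ✓
  (0,4): δ = 29.75°  ✓
  (0,5): δ = 66.11°  ·
  (0,6): δ = 117.85°  ·
  (0,7): δ = 158.23°  ·
  (1,2): δ = 90.91°  ·
  (1,3): δ = 42.68°  ✓
  (1,4): δ = 10.03°  ✓
  (1,5): δ = 26.33°  ✓
  (1,6): δ = 78.07°  ·
  (1,7): δ = 118.45°  ·
  (2,3): δ = 131.77°  ·
  (2,4): δ = 99.12°  ·
  (2,5): δ = 62.76°  ·
  (2,6): δ = 11.02°  ✓
  (2,7): δ = 29.36°  ✓
  (3,4): δ = 147.35°  ·
  (3,5): δ = 110.99°  ·
  (3,6): δ = 59.25°  ·
  (3,7): δ = 18.87°  ✓
  (4,5): δ = 143.65°  ·
  (4,6): δ = 91.90°  ·
  (4,7): δ = 51.52°  ✓
  (5,6): δ = 128.26°  ·
  (5,7): δ = 87.87°  ·
  (6,7): δ = 139.62°  ·
antipodal pairs: 10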